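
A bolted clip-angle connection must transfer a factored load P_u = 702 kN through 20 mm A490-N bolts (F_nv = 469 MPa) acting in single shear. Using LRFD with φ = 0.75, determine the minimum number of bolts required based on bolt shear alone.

A_b = π·20²/4 = 314.2 mm².
Per-bolt design strength φR_n = 0.75 × 469 × 314.2 × 1 / 1000 = 110.5 kN.
n ≥ 702 / 110.5 = 6.353 → use 7 bolts.

7 bolts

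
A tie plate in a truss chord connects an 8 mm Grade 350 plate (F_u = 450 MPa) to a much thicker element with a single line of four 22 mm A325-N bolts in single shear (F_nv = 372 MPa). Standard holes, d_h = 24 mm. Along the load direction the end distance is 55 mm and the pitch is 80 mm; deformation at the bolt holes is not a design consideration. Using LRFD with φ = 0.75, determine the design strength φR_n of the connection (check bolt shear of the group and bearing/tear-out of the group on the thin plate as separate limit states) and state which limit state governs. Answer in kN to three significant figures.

Bolt shear: A_b = π·22²/4 = 380.1 mm²; R_n = 372 × 380.1 × 4 × 1 / 1000 = 565.6 kN → 0.75 × 565.6 = 424 kN.
Bearing (1.5 l_c t F_u ≤ 3.0 d t F_u): upper limit = 3.0·22·8·450 / 1000 = 237.6 kN.
  Edge l_c = 55 − 24/2 = 43 → r_n = 232.2 kN; interior l_c = 80 − 24 = 56 → r_n = 237.6 kN.
  R_n,bearing = 1·232.2 + 3·237.6 = 945 kN → 0.75 × 945 = 709 kN.
Bolt shear governs: 424 kN.

424 kN (bolt shear governs)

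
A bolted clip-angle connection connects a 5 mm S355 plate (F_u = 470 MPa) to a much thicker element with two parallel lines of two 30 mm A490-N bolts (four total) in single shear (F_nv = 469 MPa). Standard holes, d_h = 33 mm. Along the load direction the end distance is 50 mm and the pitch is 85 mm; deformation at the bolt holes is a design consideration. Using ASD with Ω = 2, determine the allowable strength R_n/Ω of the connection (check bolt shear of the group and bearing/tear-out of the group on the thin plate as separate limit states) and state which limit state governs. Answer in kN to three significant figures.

241 kN (bearing governs)

Bolt shear: A_b = π·30²/4 = 706.9 mm²; R_n = 469 × 706.9 × 4 × 1 / 1000 = 1326 kN → 1326 / 2 = 663 kN.
Bearing (1.2 l_c t F_u ≤ 2.4 d t F_u): upper limit = 2.4·30·5·470 / 1000 = 169.2 kN.
  Edge l_c = 50 − 33/2 = 33.5 → r_n = 94.47 kN; interior l_c = 85 − 33 = 52 → r_n = 146.6 kN.
  R_n,bearing = 2·94.47 + 2·146.6 = 482.2 kN → 482.2 / 2 = 241 kN.
Bearing governs: 241 kN.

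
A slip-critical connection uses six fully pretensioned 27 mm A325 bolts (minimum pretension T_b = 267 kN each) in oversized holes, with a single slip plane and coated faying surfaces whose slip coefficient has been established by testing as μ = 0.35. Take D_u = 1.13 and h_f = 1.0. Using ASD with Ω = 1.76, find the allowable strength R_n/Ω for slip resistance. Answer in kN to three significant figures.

R_n = μ · D_u · h_f · T_b · n_s · n_b = 0.35 × 1.13 × 1.0 × 267 × 1 × 6 = 633.6 kN.
Allowable strength R_n/Ω = 633.6 / 1.76 = 360 kN.

360 kN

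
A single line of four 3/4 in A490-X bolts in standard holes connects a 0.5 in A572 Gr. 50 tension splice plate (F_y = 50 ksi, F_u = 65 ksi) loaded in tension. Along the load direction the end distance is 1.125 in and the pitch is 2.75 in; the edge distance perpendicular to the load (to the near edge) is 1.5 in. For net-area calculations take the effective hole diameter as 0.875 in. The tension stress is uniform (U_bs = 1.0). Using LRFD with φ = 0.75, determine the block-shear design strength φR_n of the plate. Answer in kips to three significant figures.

118 kips

Shear plane L_v = 1.125 + 3·2.75 = 9.375 in; A_gv = 9.375 × 0.5 = 4.688 in².
A_nv = (9.375 − 3.5·0.875) × 0.5 = 3.156 in².
A_nt = (1.5 − 0.5·0.875) × 0.5 = 0.5312 in².
0.6 F_u A_nv = 123.1 kips; 0.6 F_y A_gv = 140.6 kips → shear rupture governs the shear term.
R_n = 123.1 + 1.0 × 65 × 0.5312 = 157.6 kips.
Design strength φR_n = 0.75 × 157.6 = 118 kips.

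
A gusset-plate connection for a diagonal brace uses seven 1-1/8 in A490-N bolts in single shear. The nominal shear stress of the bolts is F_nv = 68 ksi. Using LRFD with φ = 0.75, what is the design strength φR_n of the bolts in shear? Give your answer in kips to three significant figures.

A_b = π × 1.125² / 4 = 0.994 in².
R_n = F_nv · A_b · n · n_s = 68 × 0.994 × 7 × 1 = 473.2 kips.
Design strength φR_n = 0.75 × 473.2 = 355 kips.

355 kips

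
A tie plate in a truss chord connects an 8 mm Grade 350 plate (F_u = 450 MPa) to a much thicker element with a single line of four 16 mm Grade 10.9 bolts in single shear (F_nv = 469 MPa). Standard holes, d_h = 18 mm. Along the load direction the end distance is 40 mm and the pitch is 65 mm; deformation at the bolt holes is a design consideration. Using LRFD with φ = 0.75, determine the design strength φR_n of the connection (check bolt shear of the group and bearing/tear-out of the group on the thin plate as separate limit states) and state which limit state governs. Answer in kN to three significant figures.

283 kN (bolt shear governs)

Bolt shear: A_b = π·16²/4 = 201.1 mm²; R_n = 469 × 201.1 × 4 × 1 / 1000 = 377.2 kN → 0.75 × 377.2 = 283 kN.
Bearing (1.2 l_c t F_u ≤ 2.4 d t F_u): upper limit = 2.4·16·8·450 / 1000 = 138.2 kN.
  Edge l_c = 40 − 18/2 = 31 → r_n = 133.9 kN; interior l_c = 65 − 18 = 47 → r_n = 138.2 kN.
  R_n,bearing = 1·133.9 + 3·138.2 = 548.6 kN → 0.75 × 548.6 = 411 kN.
Bolt shear governs: 283 kN.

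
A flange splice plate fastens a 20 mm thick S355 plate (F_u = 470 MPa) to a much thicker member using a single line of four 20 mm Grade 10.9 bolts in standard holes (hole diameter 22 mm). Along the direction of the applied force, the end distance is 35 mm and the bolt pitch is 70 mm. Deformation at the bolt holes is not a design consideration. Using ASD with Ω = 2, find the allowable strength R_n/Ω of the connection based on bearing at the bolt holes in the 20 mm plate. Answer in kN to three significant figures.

Per bolt r_n = 1.5 l_c t F_u ≤ 3.0 d t F_u; upper limit = 3.0 × 20 × 20 × 470 / 1000 = 564 kN.
Edge bolt: l_c = 35 − 22/2 = 24 mm → 1.5 × 24 × 20 × 470 / 1000 = 338.4 → r_n = 338.4 kN.
Interior bolts: l_c = 70 − 22 = 48 mm → 1.5 × 48 × 20 × 470 / 1000 = 676.8 → r_n = 564 kN.
R_n = 1 × 338.4 + 3 × 564 = 2030 kN.
Allowable strength R_n/Ω = 2030 / 2 = 1020 kN.

1020 kN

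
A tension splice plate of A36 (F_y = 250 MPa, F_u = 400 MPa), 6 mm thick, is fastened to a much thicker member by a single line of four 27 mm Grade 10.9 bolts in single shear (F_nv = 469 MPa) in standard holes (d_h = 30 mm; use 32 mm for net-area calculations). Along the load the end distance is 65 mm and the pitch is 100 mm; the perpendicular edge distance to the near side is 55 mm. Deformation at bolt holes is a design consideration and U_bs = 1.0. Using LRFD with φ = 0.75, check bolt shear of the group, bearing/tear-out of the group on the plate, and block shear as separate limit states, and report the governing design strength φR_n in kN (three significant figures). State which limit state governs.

317 kN (block shear governs)

Bolt shear: A_b = π·27²/4 = 572.6 mm²; R_n = 469 × 572.6 × 4 × 1 / 1000 = 1074 kN → 0.75 × 1074 = 806 kN.
Bearing: edge l_c = 50, r_n = 144 kN; interior l_c = 70, r_n = 155.5 kN; R_n = 144 + 3·155.5 = 610.6 kN → 458 kN.
Block shear: A_gv = 2190, A_nv = 1518, A_nt = 234 mm²; R_n = min(0.6F_uA_nv, 0.6F_yA_gv) + U_bs·F_u·A_nt = 422.1 kN → 317 kN.
Block shear governs: 317 kN.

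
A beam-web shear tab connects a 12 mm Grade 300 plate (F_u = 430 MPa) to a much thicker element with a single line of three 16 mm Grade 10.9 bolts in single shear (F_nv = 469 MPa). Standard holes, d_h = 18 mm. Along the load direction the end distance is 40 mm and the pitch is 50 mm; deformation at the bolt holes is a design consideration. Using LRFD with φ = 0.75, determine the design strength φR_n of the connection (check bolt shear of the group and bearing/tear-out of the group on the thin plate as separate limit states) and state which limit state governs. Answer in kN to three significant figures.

Bolt shear: A_b = π·16²/4 = 201.1 mm²; R_n = 469 × 201.1 × 3 × 1 / 1000 = 282.9 kN → 0.75 × 282.9 = 212 kN.
Bearing (1.2 l_c t F_u ≤ 2.4 d t F_u): upper limit = 2.4·16·12·430 / 1000 = 198.1 kN.
  Edge l_c = 40 − 18/2 = 31 → r_n = 192 kN; interior l_c = 50 − 18 = 32 → r_n = 198.1 kN.
  R_n,bearing = 1·192 + 2·198.1 = 588.2 kN → 0.75 × 588.2 = 441 kN.
Bolt shear governs: 212 kN.

212 kN (bolt shear governs)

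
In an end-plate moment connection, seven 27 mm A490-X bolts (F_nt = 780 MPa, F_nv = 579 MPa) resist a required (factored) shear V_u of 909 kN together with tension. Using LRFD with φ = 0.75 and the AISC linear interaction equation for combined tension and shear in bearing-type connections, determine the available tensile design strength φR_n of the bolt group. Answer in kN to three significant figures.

A_b = π·27²/4 = 572.6 mm²; f_rv = 909 × 1000 / (7 × 572.6) = 226.8 MPa.
F'_nt = 1.3 F_nt − (F_nt / φF_nv) f_rv = 1.3·780 − (780/(0.75·579))·226.8 = 606.6 MPa, capped at F_nt → F'_nt = 606.6 MPa.
R_n = F'_nt · A_b · n = 606.6 × 572.6 × 7 / 1000 = 2431 kN.
Design strength φR_n = 0.75 × 2431 = 1820 kN.

1820 kN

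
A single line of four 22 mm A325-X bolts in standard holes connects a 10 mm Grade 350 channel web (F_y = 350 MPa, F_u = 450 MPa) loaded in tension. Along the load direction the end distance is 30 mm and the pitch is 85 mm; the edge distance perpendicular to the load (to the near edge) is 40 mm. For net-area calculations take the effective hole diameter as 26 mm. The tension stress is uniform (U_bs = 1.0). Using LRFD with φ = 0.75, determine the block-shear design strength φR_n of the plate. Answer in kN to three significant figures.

484 kN

Shear plane L_v = 30 + 3·85 = 285 mm; A_gv = 285 × 10 = 2850 mm².
A_nv = (285 − 3.5·26) × 10 = 1940 mm².
A_nt = (40 − 0.5·26) × 10 = 270 mm².
0.6 F_u A_nv = 523.8 kN; 0.6 F_y A_gv = 598.5 kN → shear rupture governs the shear term.
R_n = 523.8 + 1.0 × 450 × 270 / 1000 = 645.3 kN.
Design strength φR_n = 0.75 × 645.3 = 484 kN.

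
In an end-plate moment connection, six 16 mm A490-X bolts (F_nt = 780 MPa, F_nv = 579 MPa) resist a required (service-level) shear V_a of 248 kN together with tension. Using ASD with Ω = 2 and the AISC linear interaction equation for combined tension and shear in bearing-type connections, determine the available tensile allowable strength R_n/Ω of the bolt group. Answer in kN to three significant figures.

278 kN

A_b = π·16²/4 = 201.1 mm²; f_rv = 248 × 1000 / (6 × 201.1) = 205.6 MPa.
F'_nt = 1.3 F_nt − (Ω F_nt / F_nv) f_rv = 1.3·780 − (2·780/579)·205.6 = 460.1 MPa, capped at F_nt → F'_nt = 460.1 MPa.
R_n = F'_nt · A_b · n = 460.1 × 201.1 × 6 / 1000 = 555.1 kN.
Allowable strength R_n/Ω = 555.1 / 2 = 278 kN.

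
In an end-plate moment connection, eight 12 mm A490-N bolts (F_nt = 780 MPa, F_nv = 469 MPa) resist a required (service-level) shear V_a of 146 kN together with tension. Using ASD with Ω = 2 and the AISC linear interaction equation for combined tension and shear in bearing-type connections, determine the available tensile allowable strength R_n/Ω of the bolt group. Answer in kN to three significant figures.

216 kN

A_b = π·12²/4 = 113.1 mm²; f_rv = 146 × 1000 / (8 × 113.1) = 161.4 MPa.
F'_nt = 1.3 F_nt − (Ω F_nt / F_nv) f_rv = 1.3·780 − (2·780/469)·161.4 = 477.3 MPa, capped at F_nt → F'_nt = 477.3 MPa.
R_n = F'_nt · A_b · n = 477.3 × 113.1 × 8 / 1000 = 431.8 kN.
Allowable strength R_n/Ω = 431.8 / 2 = 216 kN.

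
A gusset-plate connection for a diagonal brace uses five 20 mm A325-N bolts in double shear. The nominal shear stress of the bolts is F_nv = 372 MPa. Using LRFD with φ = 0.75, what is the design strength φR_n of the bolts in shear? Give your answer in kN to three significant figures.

877 kN

A_b = π × 20² / 4 = 314.2 mm².
R_n = F_nv · A_b · n · n_s = 372 × 314.2 × 5 × 2 / 1000 = 1169 kN.
Design strength φR_n = 0.75 × 1169 = 877 kN.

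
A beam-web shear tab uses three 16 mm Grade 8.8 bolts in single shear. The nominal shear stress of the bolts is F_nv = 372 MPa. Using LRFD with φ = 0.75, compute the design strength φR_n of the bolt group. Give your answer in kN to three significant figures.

168 kN

A_b = π × 16² / 4 = 201.1 mm².
R_n = F_nv · A_b · n · n_s = 372 × 201.1 × 3 × 1 / 1000 = 224.4 kN.
Design strength φR_n = 0.75 × 224.4 = 168 kN.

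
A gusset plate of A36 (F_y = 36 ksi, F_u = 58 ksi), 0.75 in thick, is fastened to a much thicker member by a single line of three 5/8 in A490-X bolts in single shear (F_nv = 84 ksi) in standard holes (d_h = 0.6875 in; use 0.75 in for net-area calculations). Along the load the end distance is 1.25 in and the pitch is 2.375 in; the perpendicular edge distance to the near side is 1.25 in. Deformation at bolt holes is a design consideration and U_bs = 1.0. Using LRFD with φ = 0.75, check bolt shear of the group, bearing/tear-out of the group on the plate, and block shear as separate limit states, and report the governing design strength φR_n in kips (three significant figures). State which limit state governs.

58 kips (bolt shear governs)

Bolt shear: A_b = π·0.625²/4 = 0.3068 in²; R_n = 84 × 0.3068 × 3 × 1 = 77.31 kips → 0.75 × 77.31 = 58 kips.
Bearing: edge l_c = 0.9062, r_n = 47.31 kips; interior l_c = 1.688, r_n = 65.25 kips; R_n = 47.31 + 2·65.25 = 177.8 kips → 133 kips.
Block shear: A_gv = 4.5, A_nv = 3.094, A_nt = 0.6562 in²; R_n = min(0.6F_uA_nv, 0.6F_yA_gv) + U_bs·F_u·A_nt = 135.3 kips → 101 kips.
Bolt shear governs: 58 kips.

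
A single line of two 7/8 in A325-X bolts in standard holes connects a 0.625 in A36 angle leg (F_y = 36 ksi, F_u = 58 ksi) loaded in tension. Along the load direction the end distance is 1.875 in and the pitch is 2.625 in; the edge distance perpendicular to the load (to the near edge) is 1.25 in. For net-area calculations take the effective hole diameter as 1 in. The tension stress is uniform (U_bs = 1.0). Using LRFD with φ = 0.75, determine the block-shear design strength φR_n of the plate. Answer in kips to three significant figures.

66 kips

Shear plane L_v = 1.875 + 1·2.625 = 4.5 in; A_gv = 4.5 × 0.625 = 2.812 in².
A_nv = (4.5 − 1.5·1) × 0.625 = 1.875 in².
A_nt = (1.25 − 0.5·1) × 0.625 = 0.4688 in².
0.6 F_u A_nv = 65.25 kips; 0.6 F_y A_gv = 60.75 kips → shear yielding governs the shear term.
R_n = 60.75 + 1.0 × 58 × 0.4688 = 87.94 kips.
Design strength φR_n = 0.75 × 87.94 = 66 kips.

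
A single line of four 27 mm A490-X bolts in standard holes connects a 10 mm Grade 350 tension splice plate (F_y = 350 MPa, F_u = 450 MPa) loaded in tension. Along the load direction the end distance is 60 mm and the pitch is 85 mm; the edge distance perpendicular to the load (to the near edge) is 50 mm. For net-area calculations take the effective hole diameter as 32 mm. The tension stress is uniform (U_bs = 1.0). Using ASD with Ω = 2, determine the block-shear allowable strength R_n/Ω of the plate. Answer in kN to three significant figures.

Shear plane L_v = 60 + 3·85 = 315 mm; A_gv = 315 × 10 = 3150 mm².
A_nv = (315 − 3.5·32) × 10 = 2030 mm².
A_nt = (50 − 0.5·32) × 10 = 340 mm².
0.6 F_u A_nv = 548.1 kN; 0.6 F_y A_gv = 661.5 kN → shear rupture governs the shear term.
R_n = 548.1 + 1.0 × 450 × 340 / 1000 = 701.1 kN.
Allowable strength R_n/Ω = 701.1 / 2 = 351 kN.

351 kN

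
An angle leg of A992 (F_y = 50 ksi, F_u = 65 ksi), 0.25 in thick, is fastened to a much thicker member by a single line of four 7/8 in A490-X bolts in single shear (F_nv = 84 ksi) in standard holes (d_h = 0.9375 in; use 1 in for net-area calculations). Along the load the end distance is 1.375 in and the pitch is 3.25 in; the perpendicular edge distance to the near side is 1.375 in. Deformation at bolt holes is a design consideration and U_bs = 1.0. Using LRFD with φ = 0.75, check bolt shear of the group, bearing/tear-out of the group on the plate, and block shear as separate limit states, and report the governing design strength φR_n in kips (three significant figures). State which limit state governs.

66.4 kips (block shear governs)

Bolt shear: A_b = π·0.875²/4 = 0.6013 in²; R_n = 84 × 0.6013 × 4 × 1 = 202 kips → 0.75 × 202 = 152 kips.
Bearing: edge l_c = 0.9062, r_n = 17.67 kips; interior l_c = 2.312, r_n = 34.12 kips; R_n = 17.67 + 3·34.12 = 120 kips → 90 kips.
Block shear: A_gv = 2.781, A_nv = 1.906, A_nt = 0.2188 in²; R_n = min(0.6F_uA_nv, 0.6F_yA_gv) + U_bs·F_u·A_nt = 88.56 kips → 66.4 kips.
Block shear governs: 66.4 kips.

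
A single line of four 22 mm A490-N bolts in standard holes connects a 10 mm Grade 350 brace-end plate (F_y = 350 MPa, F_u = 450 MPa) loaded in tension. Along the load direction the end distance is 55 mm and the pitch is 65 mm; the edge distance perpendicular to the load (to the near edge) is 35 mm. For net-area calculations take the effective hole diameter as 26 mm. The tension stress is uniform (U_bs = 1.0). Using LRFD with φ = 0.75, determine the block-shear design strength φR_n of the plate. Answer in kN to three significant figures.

Shear plane L_v = 55 + 3·65 = 250 mm; A_gv = 250 × 10 = 2500 mm².
A_nv = (250 − 3.5·26) × 10 = 1590 mm².
A_nt = (35 − 0.5·26) × 10 = 220 mm².
0.6 F_u A_nv = 429.3 kN; 0.6 F_y A_gv = 525 kN → shear rupture governs the shear term.
R_n = 429.3 + 1.0 × 450 × 220 / 1000 = 528.3 kN.
Design strength φR_n = 0.75 × 528.3 = 396 kN.

396 kN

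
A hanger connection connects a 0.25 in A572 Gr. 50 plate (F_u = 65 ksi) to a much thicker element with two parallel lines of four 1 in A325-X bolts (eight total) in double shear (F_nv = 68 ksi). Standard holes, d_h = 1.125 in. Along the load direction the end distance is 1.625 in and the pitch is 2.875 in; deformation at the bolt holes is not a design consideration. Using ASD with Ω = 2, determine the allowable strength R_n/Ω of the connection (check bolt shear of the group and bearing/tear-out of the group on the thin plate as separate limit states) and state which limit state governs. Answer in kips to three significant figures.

Bolt shear: A_b = π·1²/4 = 0.7854 in²; R_n = 68 × 0.7854 × 8 × 2 = 854.5 kips → 854.5 / 2 = 427 kips.
Bearing (1.5 l_c t F_u ≤ 3.0 d t F_u): upper limit = 3.0·1·0.25·65 = 48.75 kips.
  Edge l_c = 1.625 − 1.125/2 = 1.062 → r_n = 25.9 kips; interior l_c = 2.875 − 1.125 = 1.75 → r_n = 42.66 kips.
  R_n,bearing = 2·25.9 + 6·42.66 = 307.7 kips → 307.7 / 2 = 154 kips.
Bearing governs: 154 kips.

154 kips (bearing governs)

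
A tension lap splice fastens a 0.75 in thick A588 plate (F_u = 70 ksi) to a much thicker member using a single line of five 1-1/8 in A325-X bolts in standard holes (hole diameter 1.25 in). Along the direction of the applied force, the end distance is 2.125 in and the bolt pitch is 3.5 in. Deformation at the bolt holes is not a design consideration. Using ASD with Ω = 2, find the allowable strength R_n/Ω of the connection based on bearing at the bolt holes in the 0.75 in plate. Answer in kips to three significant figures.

413 kips

Per bolt r_n = 1.5 l_c t F_u ≤ 3.0 d t F_u; upper limit = 3.0 × 1.125 × 0.75 × 70 = 177.2 kips.
Edge bolt: l_c = 2.125 − 1.25/2 = 1.5 in → 1.5 × 1.5 × 0.75 × 70 = 118.1 → r_n = 118.1 kips.
Interior bolts: l_c = 3.5 − 1.25 = 2.25 in → 1.5 × 2.25 × 0.75 × 70 = 177.2 → r_n = 177.2 kips.
R_n = 1 × 118.1 + 4 × 177.2 = 826.9 kips.
Allowable strength R_n/Ω = 826.9 / 2 = 413 kips.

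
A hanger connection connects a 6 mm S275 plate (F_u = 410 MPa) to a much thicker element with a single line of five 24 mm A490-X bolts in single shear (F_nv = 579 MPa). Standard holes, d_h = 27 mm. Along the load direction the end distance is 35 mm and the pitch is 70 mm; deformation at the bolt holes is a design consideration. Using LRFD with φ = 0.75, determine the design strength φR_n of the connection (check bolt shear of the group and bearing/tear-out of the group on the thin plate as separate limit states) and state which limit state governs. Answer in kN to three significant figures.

Bolt shear: A_b = π·24²/4 = 452.4 mm²; R_n = 579 × 452.4 × 5 × 1 / 1000 = 1310 kN → 0.75 × 1310 = 982 kN.
Bearing (1.2 l_c t F_u ≤ 2.4 d t F_u): upper limit = 2.4·24·6·410 / 1000 = 141.7 kN.
  Edge l_c = 35 − 27/2 = 21.5 → r_n = 63.47 kN; interior l_c = 70 − 27 = 43 → r_n = 126.9 kN.
  R_n,bearing = 1·63.47 + 4·126.9 = 571.2 kN → 0.75 × 571.2 = 428 kN.
Bearing governs: 428 kN.

428 kN (bearing governs)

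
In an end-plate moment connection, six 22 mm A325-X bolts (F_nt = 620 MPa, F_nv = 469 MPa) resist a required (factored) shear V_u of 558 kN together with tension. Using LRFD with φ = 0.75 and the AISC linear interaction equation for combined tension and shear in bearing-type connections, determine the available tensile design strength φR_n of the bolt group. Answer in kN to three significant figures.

641 kN

A_b = π·22²/4 = 380.1 mm²; f_rv = 558 × 1000 / (6 × 380.1) = 244.7 MPa.
F'_nt = 1.3 F_nt − (F_nt / φF_nv) f_rv = 1.3·620 − (620/(0.75·469))·244.7 = 374.8 MPa, capped at F_nt → F'_nt = 374.8 MPa.
R_n = F'_nt · A_b · n = 374.8 × 380.1 × 6 / 1000 = 854.8 kN.
Design strength φR_n = 0.75 × 854.8 = 641 kN.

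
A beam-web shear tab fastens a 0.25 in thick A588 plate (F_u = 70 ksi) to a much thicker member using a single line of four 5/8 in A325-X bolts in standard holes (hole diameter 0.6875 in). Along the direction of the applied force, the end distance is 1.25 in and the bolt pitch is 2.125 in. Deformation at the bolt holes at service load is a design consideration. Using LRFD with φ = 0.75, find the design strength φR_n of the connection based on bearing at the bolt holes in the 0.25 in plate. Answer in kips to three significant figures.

73.3 kips

Per bolt r_n = 1.2 l_c t F_u ≤ 2.4 d t F_u; upper limit = 2.4 × 0.625 × 0.25 × 70 = 26.25 kips.
Edge bolt: l_c = 1.25 − 0.6875/2 = 0.9062 in → 1.2 × 0.9062 × 0.25 × 70 = 19.03 → r_n = 19.03 kips.
Interior bolts: l_c = 2.125 − 0.6875 = 1.438 in → 1.2 × 1.438 × 0.25 × 70 = 30.19 → r_n = 26.25 kips.
R_n = 1 × 19.03 + 3 × 26.25 = 97.78 kips.
Design strength φR_n = 0.75 × 97.78 = 73.3 kips.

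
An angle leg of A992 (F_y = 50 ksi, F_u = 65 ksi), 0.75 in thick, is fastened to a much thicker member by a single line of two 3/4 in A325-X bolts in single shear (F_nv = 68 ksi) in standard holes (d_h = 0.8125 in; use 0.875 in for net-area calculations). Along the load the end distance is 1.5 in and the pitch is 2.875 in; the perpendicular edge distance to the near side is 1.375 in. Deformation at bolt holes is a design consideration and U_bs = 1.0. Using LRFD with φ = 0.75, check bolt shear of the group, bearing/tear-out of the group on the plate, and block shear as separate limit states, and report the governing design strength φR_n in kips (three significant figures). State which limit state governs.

45.1 kips (bolt shear governs)

Bolt shear: A_b = π·0.75²/4 = 0.4418 in²; R_n = 68 × 0.4418 × 2 × 1 = 60.08 kips → 0.75 × 60.08 = 45.1 kips.
Bearing: edge l_c = 1.094, r_n = 63.98 kips; interior l_c = 2.062, r_n = 87.75 kips; R_n = 63.98 + 1·87.75 = 151.7 kips → 114 kips.
Block shear: A_gv = 3.281, A_nv = 2.297, A_nt = 0.7031 in²; R_n = min(0.6F_uA_nv, 0.6F_yA_gv) + U_bs·F_u·A_nt = 135.3 kips → 101 kips.
Bolt shear governs: 45.1 kips.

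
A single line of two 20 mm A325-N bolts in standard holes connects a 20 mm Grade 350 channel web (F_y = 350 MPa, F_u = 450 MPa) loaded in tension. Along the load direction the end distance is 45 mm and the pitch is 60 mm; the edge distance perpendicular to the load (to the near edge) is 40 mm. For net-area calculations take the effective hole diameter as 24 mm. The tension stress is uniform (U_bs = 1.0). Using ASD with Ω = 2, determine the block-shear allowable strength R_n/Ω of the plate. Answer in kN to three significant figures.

Shear plane L_v = 45 + 1·60 = 105 mm; A_gv = 105 × 20 = 2100 mm².
A_nv = (105 − 1.5·24) × 20 = 1380 mm².
A_nt = (40 − 0.5·24) × 20 = 560 mm².
0.6 F_u A_nv = 372.6 kN; 0.6 F_y A_gv = 441 kN → shear rupture governs the shear term.
R_n = 372.6 + 1.0 × 450 × 560 / 1000 = 624.6 kN.
Allowable strength R_n/Ω = 624.6 / 2 = 312 kN.

312 kN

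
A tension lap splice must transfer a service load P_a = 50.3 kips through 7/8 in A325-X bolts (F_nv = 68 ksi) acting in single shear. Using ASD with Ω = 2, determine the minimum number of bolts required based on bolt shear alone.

A_b = π·0.875²/4 = 0.6013 in².
Per-bolt allowable strength R_n/Ω = 68 × 0.6013 × 1 / 2 = 20.44 kips.
n ≥ 50.3 / 20.44 = 2.46 → use 3 bolts.

3 bolts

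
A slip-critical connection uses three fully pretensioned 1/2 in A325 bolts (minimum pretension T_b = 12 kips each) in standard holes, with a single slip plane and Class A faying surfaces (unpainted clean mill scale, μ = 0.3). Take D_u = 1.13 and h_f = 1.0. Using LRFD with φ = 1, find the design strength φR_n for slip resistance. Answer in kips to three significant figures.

R_n = μ · D_u · h_f · T_b · n_s · n_b = 0.3 × 1.13 × 1.0 × 12 × 1 × 3 = 12.2 kips.
Design strength φR_n = 1 × 12.2 = 12.2 kips.

12.2 kips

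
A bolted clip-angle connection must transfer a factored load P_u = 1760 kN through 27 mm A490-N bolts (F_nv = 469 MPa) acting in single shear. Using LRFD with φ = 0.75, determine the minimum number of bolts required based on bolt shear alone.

9 bolts

A_b = π·27²/4 = 572.6 mm².
Per-bolt design strength φR_n = 0.75 × 469 × 572.6 × 1 / 1000 = 201.4 kN.
n ≥ 1760 / 201.4 = 8.739 → use 9 bolts.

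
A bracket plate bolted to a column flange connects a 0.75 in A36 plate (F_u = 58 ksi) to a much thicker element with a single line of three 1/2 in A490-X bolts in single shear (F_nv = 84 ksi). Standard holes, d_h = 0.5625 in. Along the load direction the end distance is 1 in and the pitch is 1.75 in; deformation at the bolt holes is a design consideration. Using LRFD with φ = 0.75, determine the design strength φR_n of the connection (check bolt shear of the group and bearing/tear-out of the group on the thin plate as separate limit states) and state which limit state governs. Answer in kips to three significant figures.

37.1 kips (bolt shear governs)

Bolt shear: A_b = π·0.5²/4 = 0.1963 in²; R_n = 84 × 0.1963 × 3 × 1 = 49.48 kips → 0.75 × 49.48 = 37.1 kips.
Bearing (1.2 l_c t F_u ≤ 2.4 d t F_u): upper limit = 2.4·0.5·0.75·58 = 52.2 kips.
  Edge l_c = 1 − 0.5625/2 = 0.7188 → r_n = 37.52 kips; interior l_c = 1.75 − 0.5625 = 1.188 → r_n = 52.2 kips.
  R_n,bearing = 1·37.52 + 2·52.2 = 141.9 kips → 0.75 × 141.9 = 106 kips.
Bolt shear governs: 37.1 kips.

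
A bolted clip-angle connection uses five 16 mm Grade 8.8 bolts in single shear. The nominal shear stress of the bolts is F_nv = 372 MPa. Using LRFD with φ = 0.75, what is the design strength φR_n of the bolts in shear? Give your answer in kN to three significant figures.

280 kN

A_b = π × 16² / 4 = 201.1 mm².
R_n = F_nv · A_b · n · n_s = 372 × 201.1 × 5 × 1 / 1000 = 374 kN.
Design strength φR_n = 0.75 × 374 = 280 kN.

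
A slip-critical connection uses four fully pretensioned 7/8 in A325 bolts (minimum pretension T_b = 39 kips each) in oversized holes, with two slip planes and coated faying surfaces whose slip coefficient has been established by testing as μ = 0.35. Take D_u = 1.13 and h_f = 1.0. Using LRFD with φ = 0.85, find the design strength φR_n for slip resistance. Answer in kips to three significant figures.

R_n = μ · D_u · h_f · T_b · n_s · n_b = 0.35 × 1.13 × 1.0 × 39 × 2 × 4 = 123.4 kips.
Design strength φR_n = 0.85 × 123.4 = 105 kips.

105 kips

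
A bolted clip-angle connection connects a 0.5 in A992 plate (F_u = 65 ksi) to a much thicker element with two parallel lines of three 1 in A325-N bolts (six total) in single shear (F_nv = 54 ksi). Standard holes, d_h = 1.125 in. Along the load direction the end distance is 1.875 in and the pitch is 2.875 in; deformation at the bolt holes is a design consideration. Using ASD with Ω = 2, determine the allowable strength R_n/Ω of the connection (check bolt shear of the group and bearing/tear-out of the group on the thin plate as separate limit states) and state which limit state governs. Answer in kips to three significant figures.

Bolt shear: A_b = π·1²/4 = 0.7854 in²; R_n = 54 × 0.7854 × 6 × 1 = 254.5 kips → 254.5 / 2 = 127 kips.
Bearing (1.2 l_c t F_u ≤ 2.4 d t F_u): upper limit = 2.4·1·0.5·65 = 78 kips.
  Edge l_c = 1.875 − 1.125/2 = 1.312 → r_n = 51.19 kips; interior l_c = 2.875 − 1.125 = 1.75 → r_n = 68.25 kips.
  R_n,bearing = 2·51.19 + 4·68.25 = 375.4 kips → 375.4 / 2 = 188 kips.
Bolt shear governs: 127 kips.

127 kips (bolt shear governs)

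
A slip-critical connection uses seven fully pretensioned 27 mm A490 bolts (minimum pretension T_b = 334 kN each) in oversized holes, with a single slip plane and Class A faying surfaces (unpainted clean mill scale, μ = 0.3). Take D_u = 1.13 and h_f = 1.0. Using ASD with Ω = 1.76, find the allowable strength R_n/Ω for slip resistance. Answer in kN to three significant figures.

450 kN

R_n = μ · D_u · h_f · T_b · n_s · n_b = 0.3 × 1.13 × 1.0 × 334 × 1 × 7 = 792.6 kN.
Allowable strength R_n/Ω = 792.6 / 1.76 = 450 kN.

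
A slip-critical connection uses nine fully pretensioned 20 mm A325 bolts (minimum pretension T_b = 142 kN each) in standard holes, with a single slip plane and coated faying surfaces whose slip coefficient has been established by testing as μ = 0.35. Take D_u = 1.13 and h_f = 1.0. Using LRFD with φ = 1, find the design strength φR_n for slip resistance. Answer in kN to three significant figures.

505 kN

R_n = μ · D_u · h_f · T_b · n_s · n_b = 0.35 × 1.13 × 1.0 × 142 × 1 × 9 = 505.4 kN.
Design strength φR_n = 1 × 505.4 = 505 kN.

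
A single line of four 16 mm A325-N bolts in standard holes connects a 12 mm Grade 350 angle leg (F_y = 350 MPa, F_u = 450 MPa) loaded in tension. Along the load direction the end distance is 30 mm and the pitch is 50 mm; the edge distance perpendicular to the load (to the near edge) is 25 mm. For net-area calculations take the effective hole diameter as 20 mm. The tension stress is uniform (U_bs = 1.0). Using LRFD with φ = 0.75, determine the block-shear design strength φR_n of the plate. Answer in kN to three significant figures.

Shear plane L_v = 30 + 3·50 = 180 mm; A_gv = 180 × 12 = 2160 mm².
A_nv = (180 − 3.5·20) × 12 = 1320 mm².
A_nt = (25 − 0.5·20) × 12 = 180 mm².
0.6 F_u A_nv = 356.4 kN; 0.6 F_y A_gv = 453.6 kN → shear rupture governs the shear term.
R_n = 356.4 + 1.0 × 450 × 180 / 1000 = 437.4 kN.
Design strength φR_n = 0.75 × 437.4 = 328 kN.

328 kN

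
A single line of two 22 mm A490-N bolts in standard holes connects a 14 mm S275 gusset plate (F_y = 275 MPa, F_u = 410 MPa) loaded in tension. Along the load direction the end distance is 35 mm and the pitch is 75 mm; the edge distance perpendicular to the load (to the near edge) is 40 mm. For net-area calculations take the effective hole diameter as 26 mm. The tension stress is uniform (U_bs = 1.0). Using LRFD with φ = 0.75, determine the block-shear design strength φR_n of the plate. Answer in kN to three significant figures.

300 kN

Shear plane L_v = 35 + 1·75 = 110 mm; A_gv = 110 × 14 = 1540 mm².
A_nv = (110 − 1.5·26) × 14 = 994 mm².
A_nt = (40 − 0.5·26) × 14 = 378 mm².
0.6 F_u A_nv = 244.5 kN; 0.6 F_y A_gv = 254.1 kN → shear rupture governs the shear term.
R_n = 244.5 + 1.0 × 410 × 378 / 1000 = 399.5 kN.
Design strength φR_n = 0.75 × 399.5 = 300 kN.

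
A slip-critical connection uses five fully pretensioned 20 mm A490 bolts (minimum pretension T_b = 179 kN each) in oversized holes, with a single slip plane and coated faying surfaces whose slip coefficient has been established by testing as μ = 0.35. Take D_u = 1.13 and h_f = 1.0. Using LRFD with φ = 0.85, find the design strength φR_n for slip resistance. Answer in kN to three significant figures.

301 kN

R_n = μ · D_u · h_f · T_b · n_s · n_b = 0.35 × 1.13 × 1.0 × 179 × 1 × 5 = 354 kN.
Design strength φR_n = 0.85 × 354 = 301 kN.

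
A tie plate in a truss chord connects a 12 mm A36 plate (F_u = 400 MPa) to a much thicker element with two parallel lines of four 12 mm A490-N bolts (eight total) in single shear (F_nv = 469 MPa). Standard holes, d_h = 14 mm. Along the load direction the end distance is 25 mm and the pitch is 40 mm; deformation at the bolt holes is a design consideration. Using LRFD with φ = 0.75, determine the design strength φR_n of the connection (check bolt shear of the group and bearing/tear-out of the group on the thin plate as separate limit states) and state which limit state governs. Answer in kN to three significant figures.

Bolt shear: A_b = π·12²/4 = 113.1 mm²; R_n = 469 × 113.1 × 8 × 1 / 1000 = 424.3 kN → 0.75 × 424.3 = 318 kN.
Bearing (1.2 l_c t F_u ≤ 2.4 d t F_u): upper limit = 2.4·12·12·400 / 1000 = 138.2 kN.
  Edge l_c = 25 − 14/2 = 18 → r_n = 103.7 kN; interior l_c = 40 − 14 = 26 → r_n = 138.2 kN.
  R_n,bearing = 2·103.7 + 6·138.2 = 1037 kN → 0.75 × 1037 = 778 kN.
Bolt shear governs: 318 kN.

318 kN (bolt shear governs)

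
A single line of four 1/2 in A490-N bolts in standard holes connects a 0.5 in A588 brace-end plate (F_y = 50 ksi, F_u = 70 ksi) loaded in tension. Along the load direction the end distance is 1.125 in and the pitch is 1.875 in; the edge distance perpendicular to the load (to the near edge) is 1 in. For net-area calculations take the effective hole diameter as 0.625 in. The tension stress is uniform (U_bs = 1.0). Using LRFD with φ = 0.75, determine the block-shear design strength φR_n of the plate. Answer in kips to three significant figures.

89.9 kips

Shear plane L_v = 1.125 + 3·1.875 = 6.75 in; A_gv = 6.75 × 0.5 = 3.375 in².
A_nv = (6.75 − 3.5·0.625) × 0.5 = 2.281 in².
A_nt = (1 − 0.5·0.625) × 0.5 = 0.3438 in².
0.6 F_u A_nv = 95.81 kips; 0.6 F_y A_gv = 101.2 kips → shear rupture governs the shear term.
R_n = 95.81 + 1.0 × 70 × 0.3438 = 119.9 kips.
Design strength φR_n = 0.75 × 119.9 = 89.9 kips.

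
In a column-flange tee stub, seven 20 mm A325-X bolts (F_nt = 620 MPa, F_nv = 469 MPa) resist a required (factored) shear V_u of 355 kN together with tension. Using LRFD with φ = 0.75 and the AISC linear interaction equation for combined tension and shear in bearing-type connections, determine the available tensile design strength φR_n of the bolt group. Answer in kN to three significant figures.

A_b = π·20²/4 = 314.2 mm²; f_rv = 355 × 1000 / (7 × 314.2) = 161.4 MPa.
F'_nt = 1.3 F_nt − (F_nt / φF_nv) f_rv = 1.3·620 − (620/(0.75·469))·161.4 = 521.5 MPa, capped at F_nt → F'_nt = 521.5 MPa.
R_n = F'_nt · A_b · n = 521.5 × 314.2 × 7 / 1000 = 1147 kN.
Design strength φR_n = 0.75 × 1147 = 860 kN.

860 kN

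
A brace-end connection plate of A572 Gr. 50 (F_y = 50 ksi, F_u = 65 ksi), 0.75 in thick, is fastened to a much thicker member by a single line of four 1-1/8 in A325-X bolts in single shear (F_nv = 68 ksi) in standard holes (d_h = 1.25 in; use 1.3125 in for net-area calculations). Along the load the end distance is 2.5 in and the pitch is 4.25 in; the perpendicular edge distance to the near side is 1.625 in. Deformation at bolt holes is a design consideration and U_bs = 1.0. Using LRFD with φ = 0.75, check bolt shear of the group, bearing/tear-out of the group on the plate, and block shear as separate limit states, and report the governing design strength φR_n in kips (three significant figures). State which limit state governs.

Bolt shear: A_b = π·1.125²/4 = 0.994 in²; R_n = 68 × 0.994 × 4 × 1 = 270.4 kips → 0.75 × 270.4 = 203 kips.
Bearing: edge l_c = 1.875, r_n = 109.7 kips; interior l_c = 3, r_n = 131.6 kips; R_n = 109.7 + 3·131.6 = 504.6 kips → 378 kips.
Block shear: A_gv = 11.44, A_nv = 7.992, A_nt = 0.7266 in²; R_n = min(0.6F_uA_nv, 0.6F_yA_gv) + U_bs·F_u·A_nt = 358.9 kips → 269 kips.
Bolt shear governs: 203 kips.

203 kips (bolt shear governs)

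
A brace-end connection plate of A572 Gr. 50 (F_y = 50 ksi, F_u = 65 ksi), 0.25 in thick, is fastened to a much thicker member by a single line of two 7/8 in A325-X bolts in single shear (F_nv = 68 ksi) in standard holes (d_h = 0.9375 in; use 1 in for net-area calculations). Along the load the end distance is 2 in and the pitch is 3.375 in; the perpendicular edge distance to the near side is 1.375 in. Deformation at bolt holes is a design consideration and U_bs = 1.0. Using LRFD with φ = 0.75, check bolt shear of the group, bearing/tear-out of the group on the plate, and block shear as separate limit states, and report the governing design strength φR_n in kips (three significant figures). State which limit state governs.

39 kips (block shear governs)

Bolt shear: A_b = π·0.875²/4 = 0.6013 in²; R_n = 68 × 0.6013 × 2 × 1 = 81.78 kips → 0.75 × 81.78 = 61.3 kips.
Bearing: edge l_c = 1.531, r_n = 29.86 kips; interior l_c = 2.438, r_n = 34.12 kips; R_n = 29.86 + 1·34.12 = 63.98 kips → 48 kips.
Block shear: A_gv = 1.344, A_nv = 0.9688, A_nt = 0.2188 in²; R_n = min(0.6F_uA_nv, 0.6F_yA_gv) + U_bs·F_u·A_nt = 52 kips → 39 kips.
Block shear governs: 39 kips.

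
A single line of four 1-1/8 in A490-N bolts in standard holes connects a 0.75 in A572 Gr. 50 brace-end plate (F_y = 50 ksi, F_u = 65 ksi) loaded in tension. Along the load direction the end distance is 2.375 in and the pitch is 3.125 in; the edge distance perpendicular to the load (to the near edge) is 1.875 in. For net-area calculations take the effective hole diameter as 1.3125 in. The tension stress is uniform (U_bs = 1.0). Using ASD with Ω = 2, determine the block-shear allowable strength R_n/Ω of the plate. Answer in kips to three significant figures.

Shear plane L_v = 2.375 + 3·3.125 = 11.75 in; A_gv = 11.75 × 0.75 = 8.812 in².
A_nv = (11.75 − 3.5·1.3125) × 0.75 = 5.367 in².
A_nt = (1.875 − 0.5·1.3125) × 0.75 = 0.9141 in².
0.6 F_u A_nv = 209.3 kips; 0.6 F_y A_gv = 264.4 kips → shear rupture governs the shear term.
R_n = 209.3 + 1.0 × 65 × 0.9141 = 268.7 kips.
Allowable strength R_n/Ω = 268.7 / 2 = 134 kips.

134 kips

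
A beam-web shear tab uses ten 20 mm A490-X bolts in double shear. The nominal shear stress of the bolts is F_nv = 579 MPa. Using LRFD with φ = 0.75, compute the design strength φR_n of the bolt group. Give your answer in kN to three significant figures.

A_b = π × 20² / 4 = 314.2 mm².
R_n = F_nv · A_b · n · n_s = 579 × 314.2 × 10 × 2 / 1000 = 3638 kN.
Design strength φR_n = 0.75 × 3638 = 2730 kN.

2730 kN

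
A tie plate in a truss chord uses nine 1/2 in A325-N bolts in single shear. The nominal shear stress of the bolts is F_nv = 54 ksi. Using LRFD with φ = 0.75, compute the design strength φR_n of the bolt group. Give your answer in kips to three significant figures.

A_b = π × 0.5² / 4 = 0.1963 in².
R_n = F_nv · A_b · n · n_s = 54 × 0.1963 × 9 × 1 = 95.43 kips.
Design strength φR_n = 0.75 × 95.43 = 71.6 kips.

71.6 kips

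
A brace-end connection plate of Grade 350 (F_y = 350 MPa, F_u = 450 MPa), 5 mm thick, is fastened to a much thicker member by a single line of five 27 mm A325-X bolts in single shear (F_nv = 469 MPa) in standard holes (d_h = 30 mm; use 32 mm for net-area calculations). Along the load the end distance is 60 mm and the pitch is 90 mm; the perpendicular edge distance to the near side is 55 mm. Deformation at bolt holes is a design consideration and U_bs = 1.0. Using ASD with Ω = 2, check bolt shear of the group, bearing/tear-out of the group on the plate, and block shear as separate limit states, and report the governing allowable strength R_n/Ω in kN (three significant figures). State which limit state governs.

230 kN (block shear governs)

Bolt shear: A_b = π·27²/4 = 572.6 mm²; R_n = 469 × 572.6 × 5 × 1 / 1000 = 1343 kN → 1343 / 2 = 671 kN.
Bearing: edge l_c = 45, r_n = 121.5 kN; interior l_c = 60, r_n = 145.8 kN; R_n = 121.5 + 4·145.8 = 704.7 kN → 352 kN.
Block shear: A_gv = 2100, A_nv = 1380, A_nt = 195 mm²; R_n = min(0.6F_uA_nv, 0.6F_yA_gv) + U_bs·F_u·A_nt = 460.4 kN → 230 kN.
Block shear governs: 230 kN.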